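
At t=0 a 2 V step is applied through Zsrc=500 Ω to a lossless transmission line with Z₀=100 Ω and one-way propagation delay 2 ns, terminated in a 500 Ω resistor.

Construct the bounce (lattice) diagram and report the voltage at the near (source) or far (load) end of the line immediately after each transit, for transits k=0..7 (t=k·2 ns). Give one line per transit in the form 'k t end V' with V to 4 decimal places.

Γ_L=0.666667, Γ_S=0.666667; launch V₁=2·100/600=0.333333
k=0 src: V=0.3333
k=1 load: inc=0.333333, refl=0.333333·0.666667=0.2222; V=0.000000+0.333333+0.222222=0.5556
k=2 src: inc=0.222222, refl=0.222222·0.666667=0.1481; V=0.333333+0.222222+0.148148=0.7037
k=3 load: inc=0.148148, refl=0.148148·0.666667=0.0988; V=0.555556+0.148148+0.098765=0.8025
k=4 src: inc=0.098765, refl=0.098765·0.666667=0.0658; V=0.703704+0.098765+0.065844=0.8683
k=5 load: inc=0.065844, refl=0.065844·0.666667=0.0439; V=0.802469+0.065844+0.043896=0.9122
k=6 src: inc=0.043896, refl=0.043896·0.666667=0.0293; V=0.868313+0.043896+0.029264=0.9415
k=7 load: inc=0.029264, refl=0.029264·0.666667=0.0195; V=0.912209+0.029264+0.019509=0.9610

0 0 source 0.3333
1 2 load 0.5556
2 4 source 0.7037
3 6 load 0.8025
4 8 source 0.8683
5 10 load 0.9122
6 12 source 0.9415
7 14 load 0.9610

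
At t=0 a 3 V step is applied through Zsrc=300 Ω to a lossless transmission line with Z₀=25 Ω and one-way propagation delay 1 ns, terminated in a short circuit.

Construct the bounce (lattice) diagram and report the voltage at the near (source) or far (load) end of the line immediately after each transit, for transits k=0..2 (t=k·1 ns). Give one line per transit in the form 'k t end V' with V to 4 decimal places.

Γ_L=-1.000000, Γ_S=0.846154; launch V₁=3·25/325=0.230769
k=0 src: V=0.2308
k=1 load: inc=0.230769, refl=0.230769·-1.000000=-0.2308; V=0.000000+0.230769+-0.230769=0.0000
k=2 src: inc=-0.230769, refl=-0.230769·0.846154=-0.1953; V=0.230769+-0.230769+-0.195266=-0.1953

0 0 source 0.2308
1 1 load 0.0000
2 2 source -0.1953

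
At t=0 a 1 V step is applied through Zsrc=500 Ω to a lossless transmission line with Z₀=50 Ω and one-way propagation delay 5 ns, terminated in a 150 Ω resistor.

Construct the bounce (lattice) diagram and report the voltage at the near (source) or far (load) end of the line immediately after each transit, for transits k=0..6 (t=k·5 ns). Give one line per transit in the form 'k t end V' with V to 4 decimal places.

Γ_L=0.500000, Γ_S=0.818182; launch V₁=1·50/550=0.090909
k=0 src: V=0.0909
k=1 load: inc=0.090909, refl=0.090909·0.500000=0.0455; V=0.000000+0.090909+0.045455=0.1364
k=2 src: inc=0.045455, refl=0.045455·0.818182=0.0372; V=0.090909+0.045455+0.037190=0.1736
k=3 load: inc=0.037190, refl=0.037190·0.500000=0.0186; V=0.136364+0.037190+0.018595=0.1921
k=4 src: inc=0.018595, refl=0.018595·0.818182=0.0152; V=0.173554+0.018595+0.015214=0.2074
k=5 load: inc=0.015214, refl=0.015214·0.500000=0.0076; V=0.192149+0.015214+0.007607=0.2150
k=6 src: inc=0.007607, refl=0.007607·0.818182=0.0062; V=0.207363+0.007607+0.006224=0.2212

0 0 source 0.0909
1 5 load 0.1364
2 10 source 0.1736
3 15 load 0.1921
4 20 source 0.2074
5 25 load 0.2150
6 30 source 0.2212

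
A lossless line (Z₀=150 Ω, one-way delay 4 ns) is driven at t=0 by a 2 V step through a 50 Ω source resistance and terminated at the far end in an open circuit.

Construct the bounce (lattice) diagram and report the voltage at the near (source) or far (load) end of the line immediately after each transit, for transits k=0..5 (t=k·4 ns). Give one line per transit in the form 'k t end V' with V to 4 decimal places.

0 0 source 1.5000
1 4 load 3.0000
2 8 source 2.2500
3 12 load 1.5000
4 16 source 1.8750
5 20 load 2.2500

Γ_L=1.000000, Γ_S=-0.500000; launch V₁=2·150/200=1.500000
k=0 src: V=1.5000
k=1 load: inc=1.500000, refl=1.500000·1.000000=1.5000; V=0.000000+1.500000+1.500000=3.0000
k=2 src: inc=1.500000, refl=1.500000·-0.500000=-0.7500; V=1.500000+1.500000+-0.750000=2.2500
k=3 load: inc=-0.750000, refl=-0.750000·1.000000=-0.7500; V=3.000000+-0.750000+-0.750000=1.5000
k=4 src: inc=-0.750000, refl=-0.750000·-0.500000=0.3750; V=2.250000+-0.750000+0.375000=1.8750
k=5 load: inc=0.375000, refl=0.375000·1.000000=0.3750; V=1.500000+0.375000+0.375000=2.2500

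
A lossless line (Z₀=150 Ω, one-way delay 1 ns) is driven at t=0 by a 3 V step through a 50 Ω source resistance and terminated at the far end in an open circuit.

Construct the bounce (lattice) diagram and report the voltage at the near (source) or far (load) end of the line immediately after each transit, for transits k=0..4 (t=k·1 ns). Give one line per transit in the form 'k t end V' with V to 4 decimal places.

0 0 source 2.2500
1 1 load 4.5000
2 2 source 3.3750
3 3 load 2.2500
4 4 source 2.8125

Γ_L=1.000000, Γ_S=-0.500000; launch V₁=3·150/200=2.250000
k=0 src: V=2.2500
k=1 load: inc=2.250000, refl=2.250000·1.000000=2.2500; V=0.000000+2.250000+2.250000=4.5000
k=2 src: inc=2.250000, refl=2.250000·-0.500000=-1.1250; V=2.250000+2.250000+-1.125000=3.3750
k=3 load: inc=-1.125000, refl=-1.125000·1.000000=-1.1250; V=4.500000+-1.125000+-1.125000=2.2500
k=4 src: inc=-1.125000, refl=-1.125000·-0.500000=0.5625; V=3.375000+-1.125000+0.562500=2.8125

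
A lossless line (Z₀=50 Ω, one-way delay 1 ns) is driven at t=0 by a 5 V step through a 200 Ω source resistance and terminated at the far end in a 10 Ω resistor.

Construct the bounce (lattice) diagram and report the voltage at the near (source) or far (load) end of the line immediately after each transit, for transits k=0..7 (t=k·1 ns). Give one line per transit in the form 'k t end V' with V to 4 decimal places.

0 0 source 1.0000
1 1 load 0.3333
2 2 source -0.0667
3 3 load 0.2000
4 4 source 0.3600
5 5 load 0.2533
6 6 source 0.1893
7 7 load 0.2320

Γ_L=-0.666667, Γ_S=0.600000; launch V₁=5·50/250=1.000000
k=0 src: V=1.0000
k=1 load: inc=1.000000, refl=1.000000·-0.666667=-0.6667; V=0.000000+1.000000+-0.666667=0.3333
k=2 src: inc=-0.666667, refl=-0.666667·0.600000=-0.4000; V=1.000000+-0.666667+-0.400000=-0.0667
k=3 load: inc=-0.400000, refl=-0.400000·-0.666667=0.2667; V=0.333333+-0.400000+0.266667=0.2000
k=4 src: inc=0.266667, refl=0.266667·0.600000=0.1600; V=-0.066667+0.266667+0.160000=0.3600
k=5 load: inc=0.160000, refl=0.160000·-0.666667=-0.1067; V=0.200000+0.160000+-0.106667=0.2533
k=6 src: inc=-0.106667, refl=-0.106667·0.600000=-0.0640; V=0.360000+-0.106667+-0.064000=0.1893
k=7 load: inc=-0.064000, refl=-0.064000·-0.666667=0.0427; V=0.253333+-0.064000+0.042667=0.2320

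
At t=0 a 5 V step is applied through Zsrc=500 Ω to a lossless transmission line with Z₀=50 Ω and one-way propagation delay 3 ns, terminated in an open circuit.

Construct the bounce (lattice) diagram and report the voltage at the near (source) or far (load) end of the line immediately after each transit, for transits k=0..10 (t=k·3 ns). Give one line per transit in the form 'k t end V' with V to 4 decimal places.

0 0 source 0.4545
1 3 load 0.9091
2 6 source 1.2810
3 9 load 1.6529
4 12 source 1.9572
5 15 load 2.2615
6 18 source 2.5104
7 21 load 2.7594
8 24 source 2.9631
9 27 load 3.1668
10 30 source 3.3334

Γ_L=1.000000, Γ_S=0.818182; launch V₁=5·50/550=0.454545
k=0 src: V=0.4545
k=1 load: inc=0.454545, refl=0.454545·1.000000=0.4545; V=0.000000+0.454545+0.454545=0.9091
k=2 src: inc=0.454545, refl=0.454545·0.818182=0.3719; V=0.454545+0.454545+0.371901=1.2810
k=3 load: inc=0.371901, refl=0.371901·1.000000=0.3719; V=0.909091+0.371901+0.371901=1.6529
k=4 src: inc=0.371901, refl=0.371901·0.818182=0.3043; V=1.280992+0.371901+0.304282=1.9572
k=5 load: inc=0.304282, refl=0.304282·1.000000=0.3043; V=1.652893+0.304282+0.304282=2.2615
k=6 src: inc=0.304282, refl=0.304282·0.818182=0.2490; V=1.957175+0.304282+0.248958=2.5104
k=7 load: inc=0.248958, refl=0.248958·1.000000=0.2490; V=2.261458+0.248958+0.248958=2.7594
k=8 src: inc=0.248958, refl=0.248958·0.818182=0.2037; V=2.510416+0.248958+0.203693=2.9631
k=9 load: inc=0.203693, refl=0.203693·1.000000=0.2037; V=2.759374+0.203693+0.203693=3.1668
k=10 src: inc=0.203693, refl=0.203693·0.818182=0.1667; V=2.963068+0.203693+0.166658=3.3334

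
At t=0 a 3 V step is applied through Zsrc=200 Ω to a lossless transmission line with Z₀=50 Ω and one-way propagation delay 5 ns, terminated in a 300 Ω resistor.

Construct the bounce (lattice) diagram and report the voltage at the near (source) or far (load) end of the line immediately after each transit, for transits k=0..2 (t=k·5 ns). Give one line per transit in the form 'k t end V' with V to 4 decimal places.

Γ_L=0.714286, Γ_S=0.600000; launch V₁=3·50/250=0.600000
k=0 src: V=0.6000
k=1 load: inc=0.600000, refl=0.600000·0.714286=0.4286; V=0.000000+0.600000+0.428571=1.0286
k=2 src: inc=0.428571, refl=0.428571·0.600000=0.2571; V=0.600000+0.428571+0.257143=1.2857

0 0 source 0.6000
1 5 load 1.0286
2 10 source 1.2857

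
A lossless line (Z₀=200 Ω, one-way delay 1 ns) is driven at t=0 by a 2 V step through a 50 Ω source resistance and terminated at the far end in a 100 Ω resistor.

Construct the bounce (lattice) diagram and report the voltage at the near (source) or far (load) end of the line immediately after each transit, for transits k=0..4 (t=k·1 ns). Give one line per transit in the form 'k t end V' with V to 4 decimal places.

Γ_L=-0.333333, Γ_S=-0.600000; launch V₁=2·200/250=1.600000
k=0 src: V=1.6000
k=1 load: inc=1.600000, refl=1.600000·-0.333333=-0.5333; V=0.000000+1.600000+-0.533333=1.0667
k=2 src: inc=-0.533333, refl=-0.533333·-0.600000=0.3200; V=1.600000+-0.533333+0.320000=1.3867
k=3 load: inc=0.320000, refl=0.320000·-0.333333=-0.1067; V=1.066667+0.320000+-0.106667=1.2800
k=4 src: inc=-0.106667, refl=-0.106667·-0.600000=0.0640; V=1.386667+-0.106667+0.064000=1.3440

0 0 source 1.6000
1 1 load 1.0667
2 2 source 1.3867
3 3 load 1.2800
4 4 source 1.3440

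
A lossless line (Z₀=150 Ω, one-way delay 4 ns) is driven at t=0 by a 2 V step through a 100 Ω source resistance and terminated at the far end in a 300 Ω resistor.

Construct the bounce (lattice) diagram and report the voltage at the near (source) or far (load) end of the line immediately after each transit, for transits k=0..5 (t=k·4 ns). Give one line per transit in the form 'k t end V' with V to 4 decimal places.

Γ_L=0.333333, Γ_S=-0.200000; launch V₁=2·150/250=1.200000
k=0 src: V=1.2000
k=1 load: inc=1.200000, refl=1.200000·0.333333=0.4000; V=0.000000+1.200000+0.400000=1.6000
k=2 src: inc=0.400000, refl=0.400000·-0.200000=-0.0800; V=1.200000+0.400000+-0.080000=1.5200
k=3 load: inc=-0.080000, refl=-0.080000·0.333333=-0.0267; V=1.600000+-0.080000+-0.026667=1.4933
k=4 src: inc=-0.026667, refl=-0.026667·-0.200000=0.0053; V=1.520000+-0.026667+0.005333=1.4987
k=5 load: inc=0.005333, refl=0.005333·0.333333=0.0018; V=1.493333+0.005333+0.001778=1.5004

0 0 source 1.2000
1 4 load 1.6000
2 8 source 1.5200
3 12 load 1.4933
4 16 source 1.4987
5 20 load 1.5004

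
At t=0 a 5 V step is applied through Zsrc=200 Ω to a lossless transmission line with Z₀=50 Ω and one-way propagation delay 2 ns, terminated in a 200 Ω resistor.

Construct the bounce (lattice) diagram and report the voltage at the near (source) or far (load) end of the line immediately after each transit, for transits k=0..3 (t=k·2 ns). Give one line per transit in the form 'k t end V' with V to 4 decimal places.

Γ_L=0.600000, Γ_S=0.600000; launch V₁=5·50/250=1.000000
k=0 src: V=1.0000
k=1 load: inc=1.000000, refl=1.000000·0.600000=0.6000; V=0.000000+1.000000+0.600000=1.6000
k=2 src: inc=0.600000, refl=0.600000·0.600000=0.3600; V=1.000000+0.600000+0.360000=1.9600
k=3 load: inc=0.360000, refl=0.360000·0.600000=0.2160; V=1.600000+0.360000+0.216000=2.1760

0 0 source 1.0000
1 2 load 1.6000
2 4 source 1.9600
3 6 load 2.1760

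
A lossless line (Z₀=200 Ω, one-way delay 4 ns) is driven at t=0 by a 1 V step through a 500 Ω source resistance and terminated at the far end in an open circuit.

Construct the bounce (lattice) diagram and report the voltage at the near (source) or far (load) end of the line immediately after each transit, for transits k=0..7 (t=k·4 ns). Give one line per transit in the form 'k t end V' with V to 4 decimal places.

Γ_L=1.000000, Γ_S=0.428571; launch V₁=1·200/700=0.285714
k=0 src: V=0.2857
k=1 load: inc=0.285714, refl=0.285714·1.000000=0.2857; V=0.000000+0.285714+0.285714=0.5714
k=2 src: inc=0.285714, refl=0.285714·0.428571=0.1224; V=0.285714+0.285714+0.122449=0.6939
k=3 load: inc=0.122449, refl=0.122449·1.000000=0.1224; V=0.571429+0.122449+0.122449=0.8163
k=4 src: inc=0.122449, refl=0.122449·0.428571=0.0525; V=0.693878+0.122449+0.052478=0.8688
k=5 load: inc=0.052478, refl=0.052478·1.000000=0.0525; V=0.816327+0.052478+0.052478=0.9213
k=6 src: inc=0.052478, refl=0.052478·0.428571=0.0225; V=0.868805+0.052478+0.022491=0.9438
k=7 load: inc=0.022491, refl=0.022491·1.000000=0.0225; V=0.921283+0.022491+0.022491=0.9663

0 0 source 0.2857
1 4 load 0.5714
2 8 source 0.6939
3 12 load 0.8163
4 16 source 0.8688
5 20 load 0.9213
6 24 source 0.9438
7 28 load 0.9663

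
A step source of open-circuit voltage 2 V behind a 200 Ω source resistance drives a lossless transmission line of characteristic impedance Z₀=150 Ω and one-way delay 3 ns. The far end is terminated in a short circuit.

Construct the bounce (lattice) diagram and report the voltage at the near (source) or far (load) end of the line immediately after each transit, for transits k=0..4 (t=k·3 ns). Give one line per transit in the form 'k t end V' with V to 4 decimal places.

0 0 source 0.8571
1 3 load 0.0000
2 6 source -0.1224
3 9 load 0.0000
4 12 source 0.0175

Γ_L=-1.000000, Γ_S=0.142857; launch V₁=2·150/350=0.857143
k=0 src: V=0.8571
k=1 load: inc=0.857143, refl=0.857143·-1.000000=-0.8571; V=0.000000+0.857143+-0.857143=0.0000
k=2 src: inc=-0.857143, refl=-0.857143·0.142857=-0.1224; V=0.857143+-0.857143+-0.122449=-0.1224
k=3 load: inc=-0.122449, refl=-0.122449·-1.000000=0.1224; V=0.000000+-0.122449+0.122449=0.0000
k=4 src: inc=0.122449, refl=0.122449·0.142857=0.0175; V=-0.122449+0.122449+0.017493=0.0175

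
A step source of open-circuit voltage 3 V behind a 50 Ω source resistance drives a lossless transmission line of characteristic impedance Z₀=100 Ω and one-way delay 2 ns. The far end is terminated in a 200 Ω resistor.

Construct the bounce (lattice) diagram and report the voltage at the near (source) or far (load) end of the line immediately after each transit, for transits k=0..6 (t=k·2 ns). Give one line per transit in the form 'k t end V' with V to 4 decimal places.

0 0 source 2.0000
1 2 load 2.6667
2 4 source 2.4444
3 6 load 2.3704
4 8 source 2.3951
5 10 load 2.4033
6 12 source 2.4005

Γ_L=0.333333, Γ_S=-0.333333; launch V₁=3·100/150=2.000000
k=0 src: V=2.0000
k=1 load: inc=2.000000, refl=2.000000·0.333333=0.6667; V=0.000000+2.000000+0.666667=2.6667
k=2 src: inc=0.666667, refl=0.666667·-0.333333=-0.2222; V=2.000000+0.666667+-0.222222=2.4444
k=3 load: inc=-0.222222, refl=-0.222222·0.333333=-0.0741; V=2.666667+-0.222222+-0.074074=2.3704
k=4 src: inc=-0.074074, refl=-0.074074·-0.333333=0.0247; V=2.444444+-0.074074+0.024691=2.3951
k=5 load: inc=0.024691, refl=0.024691·0.333333=0.0082; V=2.370370+0.024691+0.008230=2.4033
k=6 src: inc=0.008230, refl=0.008230·-0.333333=-0.0027; V=2.395062+0.008230+-0.002743=2.4005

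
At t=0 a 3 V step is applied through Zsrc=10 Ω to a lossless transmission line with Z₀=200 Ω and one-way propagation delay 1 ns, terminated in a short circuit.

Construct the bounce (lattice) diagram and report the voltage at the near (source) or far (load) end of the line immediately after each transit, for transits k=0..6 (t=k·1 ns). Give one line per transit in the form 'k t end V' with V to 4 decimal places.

0 0 source 2.8571
1 1 load 0.0000
2 2 source 2.5850
3 3 load 0.0000
4 4 source 2.3388
5 5 load 0.0000
6 6 source 2.1161

Γ_L=-1.000000, Γ_S=-0.904762; launch V₁=3·200/210=2.857143
k=0 src: V=2.8571
k=1 load: inc=2.857143, refl=2.857143·-1.000000=-2.8571; V=0.000000+2.857143+-2.857143=0.0000
k=2 src: inc=-2.857143, refl=-2.857143·-0.904762=2.5850; V=2.857143+-2.857143+2.585034=2.5850
k=3 load: inc=2.585034, refl=2.585034·-1.000000=-2.5850; V=0.000000+2.585034+-2.585034=0.0000
k=4 src: inc=-2.585034, refl=-2.585034·-0.904762=2.3388; V=2.585034+-2.585034+2.338840=2.3388
k=5 load: inc=2.338840, refl=2.338840·-1.000000=-2.3388; V=0.000000+2.338840+-2.338840=0.0000
k=6 src: inc=-2.338840, refl=-2.338840·-0.904762=2.1161; V=2.338840+-2.338840+2.116094=2.1161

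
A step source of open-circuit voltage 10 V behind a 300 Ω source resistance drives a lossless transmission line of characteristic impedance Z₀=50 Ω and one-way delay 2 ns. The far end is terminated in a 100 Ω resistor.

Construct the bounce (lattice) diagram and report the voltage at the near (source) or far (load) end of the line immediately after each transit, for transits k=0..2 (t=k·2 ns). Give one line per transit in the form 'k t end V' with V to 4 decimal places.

Γ_L=0.333333, Γ_S=0.714286; launch V₁=10·50/350=1.428571
k=0 src: V=1.4286
k=1 load: inc=1.428571, refl=1.428571·0.333333=0.4762; V=0.000000+1.428571+0.476190=1.9048
k=2 src: inc=0.476190, refl=0.476190·0.714286=0.3401; V=1.428571+0.476190+0.340136=2.2449

0 0 source 1.4286
1 2 load 1.9048
2 4 source 2.2449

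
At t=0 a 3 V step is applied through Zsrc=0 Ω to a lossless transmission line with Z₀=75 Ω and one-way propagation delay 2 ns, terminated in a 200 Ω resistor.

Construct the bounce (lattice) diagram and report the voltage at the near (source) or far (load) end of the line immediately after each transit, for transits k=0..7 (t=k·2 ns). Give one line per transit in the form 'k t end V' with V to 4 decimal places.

0 0 source 3.0000
1 2 load 4.3636
2 4 source 3.0000
3 6 load 2.3802
4 8 source 3.0000
5 10 load 3.2817
6 12 source 3.0000
7 14 load 2.8719

Γ_L=0.454545, Γ_S=-1.000000; launch V₁=3·75/75=3.000000
k=0 src: V=3.0000
k=1 load: inc=3.000000, refl=3.000000·0.454545=1.3636; V=0.000000+3.000000+1.363636=4.3636
k=2 src: inc=1.363636, refl=1.363636·-1.000000=-1.3636; V=3.000000+1.363636+-1.363636=3.0000
k=3 load: inc=-1.363636, refl=-1.363636·0.454545=-0.6198; V=4.363636+-1.363636+-0.619835=2.3802
k=4 src: inc=-0.619835, refl=-0.619835·-1.000000=0.6198; V=3.000000+-0.619835+0.619835=3.0000
k=5 load: inc=0.619835, refl=0.619835·0.454545=0.2817; V=2.380165+0.619835+0.281743=3.2817
k=6 src: inc=0.281743, refl=0.281743·-1.000000=-0.2817; V=3.000000+0.281743+-0.281743=3.0000
k=7 load: inc=-0.281743, refl=-0.281743·0.454545=-0.1281; V=3.281743+-0.281743+-0.128065=2.8719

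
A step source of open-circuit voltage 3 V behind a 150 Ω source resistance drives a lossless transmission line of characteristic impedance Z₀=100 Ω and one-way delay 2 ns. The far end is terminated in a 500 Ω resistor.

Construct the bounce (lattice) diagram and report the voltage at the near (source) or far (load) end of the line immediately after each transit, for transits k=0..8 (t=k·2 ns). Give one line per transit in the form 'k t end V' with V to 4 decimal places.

Γ_L=0.666667, Γ_S=0.200000; launch V₁=3·100/250=1.200000
k=0 src: V=1.2000
k=1 load: inc=1.200000, refl=1.200000·0.666667=0.8000; V=0.000000+1.200000+0.800000=2.0000
k=2 src: inc=0.800000, refl=0.800000·0.200000=0.1600; V=1.200000+0.800000+0.160000=2.1600
k=3 load: inc=0.160000, refl=0.160000·0.666667=0.1067; V=2.000000+0.160000+0.106667=2.2667
k=4 src: inc=0.106667, refl=0.106667·0.200000=0.0213; V=2.160000+0.106667+0.021333=2.2880
k=5 load: inc=0.021333, refl=0.021333·0.666667=0.0142; V=2.266667+0.021333+0.014222=2.3022
k=6 src: inc=0.014222, refl=0.014222·0.200000=0.0028; V=2.288000+0.014222+0.002844=2.3051
k=7 load: inc=0.002844, refl=0.002844·0.666667=0.0019; V=2.302222+0.002844+0.001896=2.3070
k=8 src: inc=0.001896, refl=0.001896·0.200000=0.0004; V=2.305067+0.001896+0.000379=2.3073

0 0 source 1.2000
1 2 load 2.0000
2 4 source 2.1600
3 6 load 2.2667
4 8 source 2.2880
5 10 load 2.3022
6 12 source 2.3051
7 14 load 2.3070
8 16 source 2.3073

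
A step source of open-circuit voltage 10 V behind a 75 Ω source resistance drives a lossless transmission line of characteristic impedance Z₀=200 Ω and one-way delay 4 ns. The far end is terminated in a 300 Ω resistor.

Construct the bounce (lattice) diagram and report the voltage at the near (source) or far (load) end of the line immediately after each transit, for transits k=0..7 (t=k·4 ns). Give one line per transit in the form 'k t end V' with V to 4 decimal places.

Γ_L=0.200000, Γ_S=-0.454545; launch V₁=10·200/275=7.272727
k=0 src: V=7.2727
k=1 load: inc=7.272727, refl=7.272727·0.200000=1.4545; V=0.000000+7.272727+1.454545=8.7273
k=2 src: inc=1.454545, refl=1.454545·-0.454545=-0.6612; V=7.272727+1.454545+-0.661157=8.0661
k=3 load: inc=-0.661157, refl=-0.661157·0.200000=-0.1322; V=8.727273+-0.661157+-0.132231=7.9339
k=4 src: inc=-0.132231, refl=-0.132231·-0.454545=0.0601; V=8.066116+-0.132231+0.060105=7.9940
k=5 load: inc=0.060105, refl=0.060105·0.200000=0.0120; V=7.933884+0.060105+0.012021=8.0060
k=6 src: inc=0.012021, refl=0.012021·-0.454545=-0.0055; V=7.993989+0.012021+-0.005464=8.0005
k=7 load: inc=-0.005464, refl=-0.005464·0.200000=-0.0011; V=8.006011+-0.005464+-0.001093=7.9995

0 0 source 7.2727
1 4 load 8.7273
2 8 source 8.0661
3 12 load 7.9339
4 16 source 7.9940
5 20 load 8.0060
6 24 source 8.0005
7 28 load 7.9995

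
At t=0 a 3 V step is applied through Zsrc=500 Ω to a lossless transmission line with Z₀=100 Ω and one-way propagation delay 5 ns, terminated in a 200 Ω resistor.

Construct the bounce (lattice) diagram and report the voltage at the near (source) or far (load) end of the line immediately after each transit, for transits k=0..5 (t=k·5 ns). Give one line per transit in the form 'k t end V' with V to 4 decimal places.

0 0 source 0.5000
1 5 load 0.6667
2 10 source 0.7778
3 15 load 0.8148
4 20 source 0.8395
5 25 load 0.8477

Γ_L=0.333333, Γ_S=0.666667; launch V₁=3·100/600=0.500000
k=0 src: V=0.5000
k=1 load: inc=0.500000, refl=0.500000·0.333333=0.1667; V=0.000000+0.500000+0.166667=0.6667
k=2 src: inc=0.166667, refl=0.166667·0.666667=0.1111; V=0.500000+0.166667+0.111111=0.7778
k=3 load: inc=0.111111, refl=0.111111·0.333333=0.0370; V=0.666667+0.111111+0.037037=0.8148
k=4 src: inc=0.037037, refl=0.037037·0.666667=0.0247; V=0.777778+0.037037+0.024691=0.8395
k=5 load: inc=0.024691, refl=0.024691·0.333333=0.0082; V=0.814815+0.024691+0.008230=0.8477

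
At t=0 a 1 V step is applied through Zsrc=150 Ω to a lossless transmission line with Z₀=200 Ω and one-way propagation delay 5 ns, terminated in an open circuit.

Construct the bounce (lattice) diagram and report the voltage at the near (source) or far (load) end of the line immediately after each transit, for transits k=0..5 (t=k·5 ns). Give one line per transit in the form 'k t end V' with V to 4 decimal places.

0 0 source 0.5714
1 5 load 1.1429
2 10 source 1.0612
3 15 load 0.9796
4 20 source 0.9913
5 25 load 1.0029

Γ_L=1.000000, Γ_S=-0.142857; launch V₁=1·200/350=0.571429
k=0 src: V=0.5714
k=1 load: inc=0.571429, refl=0.571429·1.000000=0.5714; V=0.000000+0.571429+0.571429=1.1429
k=2 src: inc=0.571429, refl=0.571429·-0.142857=-0.0816; V=0.571429+0.571429+-0.081633=1.0612
k=3 load: inc=-0.081633, refl=-0.081633·1.000000=-0.0816; V=1.142857+-0.081633+-0.081633=0.9796
k=4 src: inc=-0.081633, refl=-0.081633·-0.142857=0.0117; V=1.061224+-0.081633+0.011662=0.9913
k=5 load: inc=0.011662, refl=0.011662·1.000000=0.0117; V=0.979592+0.011662+0.011662=1.0029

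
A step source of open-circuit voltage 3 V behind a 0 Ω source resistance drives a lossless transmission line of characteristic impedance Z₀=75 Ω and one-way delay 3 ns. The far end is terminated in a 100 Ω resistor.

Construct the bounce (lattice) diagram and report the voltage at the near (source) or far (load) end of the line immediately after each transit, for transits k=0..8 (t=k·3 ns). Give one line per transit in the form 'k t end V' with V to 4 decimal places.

Γ_L=0.142857, Γ_S=-1.000000; launch V₁=3·75/75=3.000000
k=0 src: V=3.0000
k=1 load: inc=3.000000, refl=3.000000·0.142857=0.4286; V=0.000000+3.000000+0.428571=3.4286
k=2 src: inc=0.428571, refl=0.428571·-1.000000=-0.4286; V=3.000000+0.428571+-0.428571=3.0000
k=3 load: inc=-0.428571, refl=-0.428571·0.142857=-0.0612; V=3.428571+-0.428571+-0.061224=2.9388
k=4 src: inc=-0.061224, refl=-0.061224·-1.000000=0.0612; V=3.000000+-0.061224+0.061224=3.0000
k=5 load: inc=0.061224, refl=0.061224·0.142857=0.0087; V=2.938776+0.061224+0.008746=3.0087
k=6 src: inc=0.008746, refl=0.008746·-1.000000=-0.0087; V=3.000000+0.008746+-0.008746=3.0000
k=7 load: inc=-0.008746, refl=-0.008746·0.142857=-0.0012; V=3.008746+-0.008746+-0.001249=2.9988
k=8 src: inc=-0.001249, refl=-0.001249·-1.000000=0.0012; V=3.000000+-0.001249+0.001249=3.0000

0 0 source 3.0000
1 3 load 3.4286
2 6 source 3.0000
3 9 load 2.9388
4 12 source 3.0000
5 15 load 3.0087
6 18 source 3.0000
7 21 load 2.9988
8 24 source 3.0000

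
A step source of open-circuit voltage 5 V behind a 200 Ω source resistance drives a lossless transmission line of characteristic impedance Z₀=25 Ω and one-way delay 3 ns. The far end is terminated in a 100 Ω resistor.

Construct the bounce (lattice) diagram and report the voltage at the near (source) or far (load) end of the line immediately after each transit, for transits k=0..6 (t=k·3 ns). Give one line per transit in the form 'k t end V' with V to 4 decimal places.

0 0 source 0.5556
1 3 load 0.8889
2 6 source 1.1481
3 9 load 1.3037
4 12 source 1.4247
5 15 load 1.4973
6 18 source 1.5537

Γ_L=0.600000, Γ_S=0.777778; launch V₁=5·25/225=0.555556
k=0 src: V=0.5556
k=1 load: inc=0.555556, refl=0.555556·0.600000=0.3333; V=0.000000+0.555556+0.333333=0.8889
k=2 src: inc=0.333333, refl=0.333333·0.777778=0.2593; V=0.555556+0.333333+0.259259=1.1481
k=3 load: inc=0.259259, refl=0.259259·0.600000=0.1556; V=0.888889+0.259259+0.155556=1.3037
k=4 src: inc=0.155556, refl=0.155556·0.777778=0.1210; V=1.148148+0.155556+0.120988=1.4247
k=5 load: inc=0.120988, refl=0.120988·0.600000=0.0726; V=1.303704+0.120988+0.072593=1.4973
k=6 src: inc=0.072593, refl=0.072593·0.777778=0.0565; V=1.424691+0.072593+0.056461=1.5537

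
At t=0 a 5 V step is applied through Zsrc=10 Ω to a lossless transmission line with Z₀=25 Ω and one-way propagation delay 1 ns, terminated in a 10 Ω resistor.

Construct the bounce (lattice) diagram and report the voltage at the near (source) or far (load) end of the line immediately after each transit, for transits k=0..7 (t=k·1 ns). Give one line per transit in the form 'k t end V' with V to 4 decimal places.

Γ_L=-0.428571, Γ_S=-0.428571; launch V₁=5·25/35=3.571429
k=0 src: V=3.5714
k=1 load: inc=3.571429, refl=3.571429·-0.428571=-1.5306; V=0.000000+3.571429+-1.530612=2.0408
k=2 src: inc=-1.530612, refl=-1.530612·-0.428571=0.6560; V=3.571429+-1.530612+0.655977=2.6968
k=3 load: inc=0.655977, refl=0.655977·-0.428571=-0.2811; V=2.040816+0.655977+-0.281133=2.4157
k=4 src: inc=-0.281133, refl=-0.281133·-0.428571=0.1205; V=2.696793+-0.281133+0.120486=2.5361
k=5 load: inc=0.120486, refl=0.120486·-0.428571=-0.0516; V=2.415660+0.120486+-0.051637=2.4845
k=6 src: inc=-0.051637, refl=-0.051637·-0.428571=0.0221; V=2.536146+-0.051637+0.022130=2.5066
k=7 load: inc=0.022130, refl=0.022130·-0.428571=-0.0095; V=2.484509+0.022130+-0.009484=2.4972

0 0 source 3.5714
1 1 load 2.0408
2 2 source 2.6968
3 3 load 2.4157
4 4 source 2.5361
5 5 load 2.4845
6 6 source 2.5066
7 7 load 2.4972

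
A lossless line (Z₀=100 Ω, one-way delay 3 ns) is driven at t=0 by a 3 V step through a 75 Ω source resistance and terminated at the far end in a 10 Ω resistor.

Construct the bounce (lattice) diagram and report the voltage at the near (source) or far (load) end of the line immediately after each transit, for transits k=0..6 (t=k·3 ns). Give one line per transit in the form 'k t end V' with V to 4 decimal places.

Γ_L=-0.818182, Γ_S=-0.142857; launch V₁=3·100/175=1.714286
k=0 src: V=1.7143
k=1 load: inc=1.714286, refl=1.714286·-0.818182=-1.4026; V=0.000000+1.714286+-1.402597=0.3117
k=2 src: inc=-1.402597, refl=-1.402597·-0.142857=0.2004; V=1.714286+-1.402597+0.200371=0.5121
k=3 load: inc=0.200371, refl=0.200371·-0.818182=-0.1639; V=0.311688+0.200371+-0.163940=0.3481
k=4 src: inc=-0.163940, refl=-0.163940·-0.142857=0.0234; V=0.512059+-0.163940+0.023420=0.3715
k=5 load: inc=0.023420, refl=0.023420·-0.818182=-0.0192; V=0.348119+0.023420+-0.019162=0.3524
k=6 src: inc=-0.019162, refl=-0.019162·-0.142857=0.0027; V=0.371539+-0.019162+0.002737=0.3551

0 0 source 1.7143
1 3 load 0.3117
2 6 source 0.5121
3 9 load 0.3481
4 12 source 0.3715
5 15 load 0.3524
6 18 source 0.3551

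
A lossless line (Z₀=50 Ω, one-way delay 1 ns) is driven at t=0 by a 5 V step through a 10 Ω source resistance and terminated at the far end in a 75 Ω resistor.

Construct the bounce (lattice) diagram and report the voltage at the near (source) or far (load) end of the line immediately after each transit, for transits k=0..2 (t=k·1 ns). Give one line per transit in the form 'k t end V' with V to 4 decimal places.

Γ_L=0.200000, Γ_S=-0.666667; launch V₁=5·50/60=4.166667
k=0 src: V=4.1667
k=1 load: inc=4.166667, refl=4.166667·0.200000=0.8333; V=0.000000+4.166667+0.833333=5.0000
k=2 src: inc=0.833333, refl=0.833333·-0.666667=-0.5556; V=4.166667+0.833333+-0.555556=4.4444

0 0 source 4.1667
1 1 load 5.0000
2 2 source 4.4444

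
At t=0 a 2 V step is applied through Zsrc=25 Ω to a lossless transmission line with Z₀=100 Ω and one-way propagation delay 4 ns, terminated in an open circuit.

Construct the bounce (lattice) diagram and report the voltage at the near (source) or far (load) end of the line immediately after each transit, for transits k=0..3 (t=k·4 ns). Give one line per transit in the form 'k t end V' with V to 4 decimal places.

Γ_L=1.000000, Γ_S=-0.600000; launch V₁=2·100/125=1.600000
k=0 src: V=1.6000
k=1 load: inc=1.600000, refl=1.600000·1.000000=1.6000; V=0.000000+1.600000+1.600000=3.2000
k=2 src: inc=1.600000, refl=1.600000·-0.600000=-0.9600; V=1.600000+1.600000+-0.960000=2.2400
k=3 load: inc=-0.960000, refl=-0.960000·1.000000=-0.9600; V=3.200000+-0.960000+-0.960000=1.2800

0 0 source 1.6000
1 4 load 3.2000
2 8 source 2.2400
3 12 load 1.2800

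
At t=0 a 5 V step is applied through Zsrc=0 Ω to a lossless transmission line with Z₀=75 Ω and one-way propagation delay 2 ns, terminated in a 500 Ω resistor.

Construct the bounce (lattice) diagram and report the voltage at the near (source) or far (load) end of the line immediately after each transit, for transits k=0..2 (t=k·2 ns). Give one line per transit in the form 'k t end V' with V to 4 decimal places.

0 0 source 5.0000
1 2 load 8.6957
2 4 source 5.0000

Γ_L=0.739130, Γ_S=-1.000000; launch V₁=5·75/75=5.000000
k=0 src: V=5.0000
k=1 load: inc=5.000000, refl=5.000000·0.739130=3.6957; V=0.000000+5.000000+3.695652=8.6957
k=2 src: inc=3.695652, refl=3.695652·-1.000000=-3.6957; V=5.000000+3.695652+-3.695652=5.0000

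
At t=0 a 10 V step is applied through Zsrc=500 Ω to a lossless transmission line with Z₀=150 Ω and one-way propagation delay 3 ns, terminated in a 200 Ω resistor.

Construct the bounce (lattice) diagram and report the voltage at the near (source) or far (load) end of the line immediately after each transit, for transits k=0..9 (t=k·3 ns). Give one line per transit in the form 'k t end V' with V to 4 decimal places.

Γ_L=0.142857, Γ_S=0.538462; launch V₁=10·150/650=2.307692
k=0 src: V=2.3077
k=1 load: inc=2.307692, refl=2.307692·0.142857=0.3297; V=0.000000+2.307692+0.329670=2.6374
k=2 src: inc=0.329670, refl=0.329670·0.538462=0.1775; V=2.307692+0.329670+0.177515=2.8149
k=3 load: inc=0.177515, refl=0.177515·0.142857=0.0254; V=2.637363+0.177515+0.025359=2.8402
k=4 src: inc=0.025359, refl=0.025359·0.538462=0.0137; V=2.814877+0.025359+0.013655=2.8539
k=5 load: inc=0.013655, refl=0.013655·0.142857=0.0020; V=2.840237+0.013655+0.001951=2.8558
k=6 src: inc=0.001951, refl=0.001951·0.538462=0.0011; V=2.853892+0.001951+0.001050=2.8569
k=7 load: inc=0.001050, refl=0.001050·0.142857=0.0002; V=2.855842+0.001050+0.000150=2.8570
k=8 src: inc=0.000150, refl=0.000150·0.538462=0.0001; V=2.856893+0.000150+0.000081=2.8571
k=9 load: inc=0.000081, refl=0.000081·0.142857=0.0000; V=2.857043+0.000081+0.000012=2.8571

0 0 source 2.3077
1 3 load 2.6374
2 6 source 2.8149
3 9 load 2.8402
4 12 source 2.8539
5 15 load 2.8558
6 18 source 2.8569
7 21 load 2.8570
8 24 source 2.8571
9 27 load 2.8571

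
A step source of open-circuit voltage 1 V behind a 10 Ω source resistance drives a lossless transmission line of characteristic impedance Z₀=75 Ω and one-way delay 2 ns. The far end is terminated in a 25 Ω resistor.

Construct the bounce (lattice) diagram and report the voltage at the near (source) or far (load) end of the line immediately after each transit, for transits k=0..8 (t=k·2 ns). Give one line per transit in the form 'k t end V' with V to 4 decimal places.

Γ_L=-0.500000, Γ_S=-0.764706; launch V₁=1·75/85=0.882353
k=0 src: V=0.8824
k=1 load: inc=0.882353, refl=0.882353·-0.500000=-0.4412; V=0.000000+0.882353+-0.441176=0.4412
k=2 src: inc=-0.441176, refl=-0.441176·-0.764706=0.3374; V=0.882353+-0.441176+0.337370=0.7785
k=3 load: inc=0.337370, refl=0.337370·-0.500000=-0.1687; V=0.441176+0.337370+-0.168685=0.6099
k=4 src: inc=-0.168685, refl=-0.168685·-0.764706=0.1290; V=0.778547+-0.168685+0.128995=0.7389
k=5 load: inc=0.128995, refl=0.128995·-0.500000=-0.0645; V=0.609862+0.128995+-0.064497=0.6744
k=6 src: inc=-0.064497, refl=-0.064497·-0.764706=0.0493; V=0.738856+-0.064497+0.049321=0.7237
k=7 load: inc=0.049321, refl=0.049321·-0.500000=-0.0247; V=0.674359+0.049321+-0.024661=0.6990
k=8 src: inc=-0.024661, refl=-0.024661·-0.764706=0.0189; V=0.723680+-0.024661+0.018858=0.7179

0 0 source 0.8824
1 2 load 0.4412
2 4 source 0.7785
3 6 load 0.6099
4 8 source 0.7389
5 10 load 0.6744
6 12 source 0.7237
7 14 load 0.6990
8 16 source 0.7179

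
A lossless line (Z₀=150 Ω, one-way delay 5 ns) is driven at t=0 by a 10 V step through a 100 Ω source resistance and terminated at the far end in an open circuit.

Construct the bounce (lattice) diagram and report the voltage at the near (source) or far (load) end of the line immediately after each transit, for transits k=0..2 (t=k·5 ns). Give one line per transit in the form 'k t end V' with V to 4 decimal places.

Γ_L=1.000000, Γ_S=-0.200000; launch V₁=10·150/250=6.000000
k=0 src: V=6.0000
k=1 load: inc=6.000000, refl=6.000000·1.000000=6.0000; V=0.000000+6.000000+6.000000=12.0000
k=2 src: inc=6.000000, refl=6.000000·-0.200000=-1.2000; V=6.000000+6.000000+-1.200000=10.8000

0 0 source 6.0000
1 5 load 12.0000
2 10 source 10.8000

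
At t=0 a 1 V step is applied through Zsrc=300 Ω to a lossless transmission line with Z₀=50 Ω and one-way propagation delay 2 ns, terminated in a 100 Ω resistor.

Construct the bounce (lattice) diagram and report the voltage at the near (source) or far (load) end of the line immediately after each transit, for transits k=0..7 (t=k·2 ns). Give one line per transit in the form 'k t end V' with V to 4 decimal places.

Γ_L=0.333333, Γ_S=0.714286; launch V₁=1·50/350=0.142857
k=0 src: V=0.1429
k=1 load: inc=0.142857, refl=0.142857·0.333333=0.0476; V=0.000000+0.142857+0.047619=0.1905
k=2 src: inc=0.047619, refl=0.047619·0.714286=0.0340; V=0.142857+0.047619+0.034014=0.2245
k=3 load: inc=0.034014, refl=0.034014·0.333333=0.0113; V=0.190476+0.034014+0.011338=0.2358
k=4 src: inc=0.011338, refl=0.011338·0.714286=0.0081; V=0.224490+0.011338+0.008098=0.2439
k=5 load: inc=0.008098, refl=0.008098·0.333333=0.0027; V=0.235828+0.008098+0.002699=0.2466
k=6 src: inc=0.002699, refl=0.002699·0.714286=0.0019; V=0.243926+0.002699+0.001928=0.2486
k=7 load: inc=0.001928, refl=0.001928·0.333333=0.0006; V=0.246626+0.001928+0.000643=0.2492

0 0 source 0.1429
1 2 load 0.1905
2 4 source 0.2245
3 6 load 0.2358
4 8 source 0.2439
5 10 load 0.2466
6 12 source 0.2486
7 14 load 0.2492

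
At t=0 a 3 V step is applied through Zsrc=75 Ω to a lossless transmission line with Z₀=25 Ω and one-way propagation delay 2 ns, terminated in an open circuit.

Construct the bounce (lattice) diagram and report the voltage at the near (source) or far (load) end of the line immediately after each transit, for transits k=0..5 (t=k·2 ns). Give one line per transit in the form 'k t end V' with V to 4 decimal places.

0 0 source 0.7500
1 2 load 1.5000
2 4 source 1.8750
3 6 load 2.2500
4 8 source 2.4375
5 10 load 2.6250

Γ_L=1.000000, Γ_S=0.500000; launch V₁=3·25/100=0.750000
k=0 src: V=0.7500
k=1 load: inc=0.750000, refl=0.750000·1.000000=0.7500; V=0.000000+0.750000+0.750000=1.5000
k=2 src: inc=0.750000, refl=0.750000·0.500000=0.3750; V=0.750000+0.750000+0.375000=1.8750
k=3 load: inc=0.375000, refl=0.375000·1.000000=0.3750; V=1.500000+0.375000+0.375000=2.2500
k=4 src: inc=0.375000, refl=0.375000·0.500000=0.1875; V=1.875000+0.375000+0.187500=2.4375
k=5 load: inc=0.187500, refl=0.187500·1.000000=0.1875; V=2.250000+0.187500+0.187500=2.6250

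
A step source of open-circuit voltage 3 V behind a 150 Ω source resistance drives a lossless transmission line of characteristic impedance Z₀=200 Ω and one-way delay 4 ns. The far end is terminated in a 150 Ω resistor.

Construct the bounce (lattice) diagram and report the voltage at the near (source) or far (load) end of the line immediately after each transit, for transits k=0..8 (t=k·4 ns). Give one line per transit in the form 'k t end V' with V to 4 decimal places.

Γ_L=-0.142857, Γ_S=-0.142857; launch V₁=3·200/350=1.714286
k=0 src: V=1.7143
k=1 load: inc=1.714286, refl=1.714286·-0.142857=-0.2449; V=0.000000+1.714286+-0.244898=1.4694
k=2 src: inc=-0.244898, refl=-0.244898·-0.142857=0.0350; V=1.714286+-0.244898+0.034985=1.5044
k=3 load: inc=0.034985, refl=0.034985·-0.142857=-0.0050; V=1.469388+0.034985+-0.004998=1.4994
k=4 src: inc=-0.004998, refl=-0.004998·-0.142857=0.0007; V=1.504373+-0.004998+0.000714=1.5001
k=5 load: inc=0.000714, refl=0.000714·-0.142857=-0.0001; V=1.499375+0.000714+-0.000102=1.5000
k=6 src: inc=-0.000102, refl=-0.000102·-0.142857=0.0000; V=1.500089+-0.000102+0.000015=1.5000
k=7 load: inc=0.000015, refl=0.000015·-0.142857=-0.0000; V=1.499987+0.000015+-0.000002=1.5000
k=8 src: inc=-0.000002, refl=-0.000002·-0.142857=0.0000; V=1.500002+-0.000002+0.000000=1.5000

0 0 source 1.7143
1 4 load 1.4694
2 8 source 1.5044
3 12 load 1.4994
4 16 source 1.5001
5 20 load 1.5000
6 24 source 1.5000
7 28 load 1.5000
8 32 source 1.5000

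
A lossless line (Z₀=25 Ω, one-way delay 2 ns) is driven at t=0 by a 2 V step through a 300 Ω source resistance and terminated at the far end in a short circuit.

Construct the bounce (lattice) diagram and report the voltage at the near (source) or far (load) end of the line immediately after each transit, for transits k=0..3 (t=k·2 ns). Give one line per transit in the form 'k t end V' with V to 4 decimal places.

0 0 source 0.1538
1 2 load 0.0000
2 4 source -0.1302
3 6 load 0.0000

Γ_L=-1.000000, Γ_S=0.846154; launch V₁=2·25/325=0.153846
k=0 src: V=0.1538
k=1 load: inc=0.153846, refl=0.153846·-1.000000=-0.1538; V=0.000000+0.153846+-0.153846=0.0000
k=2 src: inc=-0.153846, refl=-0.153846·0.846154=-0.1302; V=0.153846+-0.153846+-0.130178=-0.1302
k=3 load: inc=-0.130178, refl=-0.130178·-1.000000=0.1302; V=0.000000+-0.130178+0.130178=0.0000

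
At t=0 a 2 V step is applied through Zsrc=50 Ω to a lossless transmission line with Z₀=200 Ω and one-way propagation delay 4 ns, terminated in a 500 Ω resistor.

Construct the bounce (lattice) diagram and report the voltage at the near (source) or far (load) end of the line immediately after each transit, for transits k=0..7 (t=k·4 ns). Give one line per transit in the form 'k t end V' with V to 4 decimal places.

Γ_L=0.428571, Γ_S=-0.600000; launch V₁=2·200/250=1.600000
k=0 src: V=1.6000
k=1 load: inc=1.600000, refl=1.600000·0.428571=0.6857; V=0.000000+1.600000+0.685714=2.2857
k=2 src: inc=0.685714, refl=0.685714·-0.600000=-0.4114; V=1.600000+0.685714+-0.411429=1.8743
k=3 load: inc=-0.411429, refl=-0.411429·0.428571=-0.1763; V=2.285714+-0.411429+-0.176327=1.6980
k=4 src: inc=-0.176327, refl=-0.176327·-0.600000=0.1058; V=1.874286+-0.176327+0.105796=1.8038
k=5 load: inc=0.105796, refl=0.105796·0.428571=0.0453; V=1.697959+0.105796+0.045341=1.8491
k=6 src: inc=0.045341, refl=0.045341·-0.600000=-0.0272; V=1.803755+0.045341+-0.027205=1.8219
k=7 load: inc=-0.027205, refl=-0.027205·0.428571=-0.0117; V=1.849096+-0.027205+-0.011659=1.8102

0 0 source 1.6000
1 4 load 2.2857
2 8 source 1.8743
3 12 load 1.6980
4 16 source 1.8038
5 20 load 1.8491
6 24 source 1.8219
7 28 load 1.8102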